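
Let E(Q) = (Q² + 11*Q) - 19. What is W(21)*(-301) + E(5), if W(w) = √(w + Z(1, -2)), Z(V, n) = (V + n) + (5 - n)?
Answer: 61 - 903*√3 ≈ -1503.0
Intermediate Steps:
E(Q) = -19 + Q² + 11*Q
Z(V, n) = 5 + V
W(w) = √(6 + w) (W(w) = √(w + (5 + 1)) = √(w + 6) = √(6 + w))
W(21)*(-301) + E(5) = √(6 + 21)*(-301) + (-19 + 5² + 11*5) = √27*(-301) + (-19 + 25 + 55) = (3*√3)*(-301) + 61 = -903*√3 + 61 = 61 - 903*√3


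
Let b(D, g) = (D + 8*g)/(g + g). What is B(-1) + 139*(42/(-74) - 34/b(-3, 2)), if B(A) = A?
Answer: -737876/481 ≈ -1534.0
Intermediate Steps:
b(D, g) = (D + 8*g)/(2*g) (b(D, g) = (D + 8*g)/((2*g)) = (D + 8*g)*(1/(2*g)) = (D + 8*g)/(2*g))
B(-1) + 139*(42/(-74) - 34/b(-3, 2)) = -1 + 139*(42/(-74) - 34/(4 + (½)*(-3)/2)) = -1 + 139*(42*(-1/74) - 34/(4 + (½)*(-3)*(½))) = -1 + 139*(-21/37 - 34/(4 - ¾)) = -1 + 139*(-21/37 - 34/13/4) = -1 + 139*(-21/37 - 34*4/13) = -1 + 139*(-21/37 - 136/13) = -1 + 139*(-5305/481) = -1 - 737395/481 = -737876/481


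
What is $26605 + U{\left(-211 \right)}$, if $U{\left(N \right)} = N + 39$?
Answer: $26433$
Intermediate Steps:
$U{\left(N \right)} = 39 + N$
$26605 + U{\left(-211 \right)} = 26605 + \left(39 - 211\right) = 26605 - 172 = 26433$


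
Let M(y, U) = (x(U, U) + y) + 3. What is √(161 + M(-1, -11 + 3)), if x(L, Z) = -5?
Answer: √158 ≈ 12.570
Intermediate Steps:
M(y, U) = -2 + y (M(y, U) = (-5 + y) + 3 = -2 + y)
√(161 + M(-1, -11 + 3)) = √(161 + (-2 - 1)) = √(161 - 3) = √158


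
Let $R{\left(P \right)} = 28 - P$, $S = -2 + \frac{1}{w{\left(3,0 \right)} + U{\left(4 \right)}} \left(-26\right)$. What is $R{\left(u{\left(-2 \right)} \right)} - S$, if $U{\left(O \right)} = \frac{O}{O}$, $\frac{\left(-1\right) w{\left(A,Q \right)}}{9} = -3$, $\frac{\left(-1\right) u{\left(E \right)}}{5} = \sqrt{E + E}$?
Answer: $\frac{433}{14} + 10 i \approx 30.929 + 10.0 i$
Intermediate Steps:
$u{\left(E \right)} = - 5 \sqrt{2} \sqrt{E}$ ($u{\left(E \right)} = - 5 \sqrt{E + E} = - 5 \sqrt{2 E} = - 5 \sqrt{2} \sqrt{E}$)
$w{\left(A,Q \right)} = 27$ ($w{\left(A,Q \right)} = \left(-9\right) \left(-3\right) = 27$)
$U{\left(O \right)} = 1$
$S = - \frac{41}{14}$ ($S = -2 + \frac{1}{27 + 1} \left(-26\right) = -2 + \frac{1}{28} \left(-26\right) = -2 - \frac{13}{14} = - \frac{41}{14} \approx -2.9286$)
$R{\left(u{\left(-2 \right)} \right)} - S = \left(28 - - 5 \sqrt{2} \sqrt{-2}\right) - - \frac{41}{14} = \left(28 - - 5 \sqrt{2} i \sqrt{2}\right) + \frac{41}{14} = \left(28 - - 10 i\right) + \frac{41}{14} = \left(28 + 10 i\right) + \frac{41}{14} = \frac{433}{14} + 10 i$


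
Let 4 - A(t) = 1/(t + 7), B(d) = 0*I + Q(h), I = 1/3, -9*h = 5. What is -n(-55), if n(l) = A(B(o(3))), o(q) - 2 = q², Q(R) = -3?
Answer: -15/4 ≈ -3.7500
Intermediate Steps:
h = -5/9 (h = -⅑*5 = -5/9 ≈ -0.55556)
I = ⅓ ≈ 0.33333
o(q) = 2 + q²
B(d) = -3 (B(d) = 0*(⅓) - 3 = 0 - 3 = -3)
A(t) = 4 - 1/(7 + t) (A(t) = 4 - 1/(t + 7) = 4 - 1/(7 + t))
n(l) = 15/4 (n(l) = (27 + 4*(-3))/(7 - 3) = (27 - 12)/4 = (¼)*15 = 15/4)
-n(-55) = -1*15/4 = -15/4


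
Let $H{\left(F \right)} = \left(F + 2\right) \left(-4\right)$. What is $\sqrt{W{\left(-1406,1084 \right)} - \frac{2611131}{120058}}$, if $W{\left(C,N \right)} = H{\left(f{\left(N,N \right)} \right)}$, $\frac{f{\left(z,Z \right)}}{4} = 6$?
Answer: $\frac{i \sqrt{1812535195454}}{120058} \approx 11.214 i$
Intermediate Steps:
$f{\left(z,Z \right)} = 24$ ($f{\left(z,Z \right)} = 4 \cdot 6 = 24$)
$H{\left(F \right)} = -8 - 4 F$ ($H{\left(F \right)} = \left(2 + F\right) \left(-4\right) = -8 - 4 F$)
$W{\left(C,N \right)} = -104$ ($W{\left(C,N \right)} = -8 - 96 = -104$)
$\sqrt{W{\left(-1406,1084 \right)} - \frac{2611131}{120058}} = \sqrt{-104 - \frac{2611131}{120058}} = \sqrt{- \frac{15097163}{120058}} = \frac{i \sqrt{1812535195454}}{120058}$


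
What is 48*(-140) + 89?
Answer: -6631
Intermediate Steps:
48*(-140) + 89 = -6720 + 89 = -6631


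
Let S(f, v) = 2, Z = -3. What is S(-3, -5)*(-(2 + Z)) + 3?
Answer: 5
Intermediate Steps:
S(-3, -5)*(-(2 + Z)) + 3 = 2*(-(2 - 3)) + 3 = 2*(-1*(-1)) + 3 = 2*1 + 3 = 2 + 3 = 5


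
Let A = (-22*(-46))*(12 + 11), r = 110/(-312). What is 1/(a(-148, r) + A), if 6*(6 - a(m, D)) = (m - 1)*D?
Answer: 936/21783757 ≈ 4.2968e-5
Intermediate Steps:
r = -55/156 (r = 110*(-1/312) = -55/156 ≈ -0.35256)
a(m, D) = 6 - D*(-1 + m)/6 (a(m, D) = 6 - (m - 1)*D/6 = 6 - (-1 + m)*D/6 = 6 - D*(-1 + m)/6)
A = 23276 (A = 1012*23 = 23276)
1/(a(-148, r) + A) = 1/((6 + (⅙)*(-55/156) - ⅙*(-55/156)*(-148)) + 23276) = 1/((6 - 55/936 - 2035/234) + 23276) = 1/(-2579/936 + 23276) = 1/(21783757/936) = 936/21783757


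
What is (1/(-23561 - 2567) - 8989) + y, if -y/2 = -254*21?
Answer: 43868911/26128 ≈ 1679.0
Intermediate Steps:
y = 10668 (y = -(-508)*21 = -2*(-5334) = 10668)
(1/(-23561 - 2567) - 8989) + y = (1/(-23561 - 2567) - 8989) + 10668 = (1/(-26128) - 8989) + 10668 = (-1/26128 - 8989) + 10668 = -234864593/26128 + 10668 = 43868911/26128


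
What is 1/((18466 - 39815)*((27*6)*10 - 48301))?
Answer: 1/996592669 ≈ 1.0034e-9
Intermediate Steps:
1/((18466 - 39815)*((27*6)*10 - 48301)) = 1/(-21349*(162*10 - 48301)) = 1/(-21349*(1620 - 48301)) = 1/(-21349*(-46681)) = 1/996592669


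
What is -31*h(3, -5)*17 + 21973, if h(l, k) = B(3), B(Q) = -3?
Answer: 23554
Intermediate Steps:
h(l, k) = -3
-31*h(3, -5)*17 + 21973 = -31*(-3)*17 + 21973 = 93*17 + 21973 = 1581 + 21973 = 23554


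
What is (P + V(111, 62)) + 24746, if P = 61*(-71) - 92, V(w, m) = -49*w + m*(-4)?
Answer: 14636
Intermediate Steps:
V(w, m) = -49*w - 4*m
P = -4423 (P = -4331 - 92 = -4423)
(P + V(111, 62)) + 24746 = (-4423 + (-49*111 - 4*62)) + 24746 = (-4423 + (-5439 - 248)) + 24746 = (-4423 - 5687) + 24746 = -10110 + 24746 = 14636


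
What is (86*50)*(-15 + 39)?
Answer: 103200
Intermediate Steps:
(86*50)*(-15 + 39) = 4300*24 = 103200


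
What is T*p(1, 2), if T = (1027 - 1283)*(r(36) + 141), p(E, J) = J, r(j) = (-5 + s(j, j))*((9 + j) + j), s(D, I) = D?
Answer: -1357824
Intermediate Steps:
r(j) = (-5 + j)*(9 + 2*j) (r(j) = (-5 + j)*((9 + j) + j) = (-5 + j)*(9 + 2*j))
T = -678912 (T = (1027 - 1283)*((-45 - 1*36 + 2*36²) + 141) = -256*((-45 - 36 + 2*1296) + 141) = -256*((-45 - 36 + 2592) + 141) = -256*(2511 + 141) = -256*2652 = -678912)
T*p(1, 2) = -678912*2 = -1357824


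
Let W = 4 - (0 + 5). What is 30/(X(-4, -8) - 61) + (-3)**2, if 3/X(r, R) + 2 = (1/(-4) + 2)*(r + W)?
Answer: 4485/527 ≈ 8.5104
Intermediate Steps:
W = -1 (W = 4 - 1*5 = 4 - 5 = -1)
X(r, R) = 3/(-15/4 + 7*r/4) (X(r, R) = 3/(-2 + (1/(-4) + 2)*(r - 1)) = 3/(-2 + (-1/4 + 2)*(-1 + r)) = 3/(-2 + 7*(-1 + r)/4) = 3/(-2 + (-7/4 + 7*r/4)) = 3/(-15/4 + 7*r/4))
30/(X(-4, -8) - 61) + (-3)**2 = 30/(12/(-15 + 7*(-4)) - 61) + (-3)**2 = 30/(12/(-15 - 28) - 61) + 9 = 30/(12/(-43) - 61) + 9 = 30/(12*(-1/43) - 61) + 9 = 30/(-12/43 - 61) + 9 = 30/(-2635/43) + 9 = 30*(-43/2635) + 9 = -258/527 + 9 = 4485/527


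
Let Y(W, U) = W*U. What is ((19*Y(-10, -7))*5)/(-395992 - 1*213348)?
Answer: -665/60934 ≈ -0.010913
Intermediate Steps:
Y(W, U) = U*W
((19*Y(-10, -7))*5)/(-395992 - 1*213348) = ((19*(-7*(-10)))*5)/(-395992 - 1*213348) = ((19*70)*5)/(-395992 - 213348) = (1330*5)/(-609340) = 6650*(-1/609340) = -665/60934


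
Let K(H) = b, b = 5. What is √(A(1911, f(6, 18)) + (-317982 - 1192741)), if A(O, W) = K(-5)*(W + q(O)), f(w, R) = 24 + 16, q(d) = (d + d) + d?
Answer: 7*I*√30242 ≈ 1217.3*I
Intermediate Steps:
K(H) = 5
q(d) = 3*d (q(d) = 2*d + d = 3*d)
f(w, R) = 40
A(O, W) = 5*W + 15*O (A(O, W) = 5*(W + 3*O) = 5*W + 15*O)
√(A(1911, f(6, 18)) + (-317982 - 1192741)) = √((5*40 + 15*1911) + (-317982 - 1192741)) = √((200 + 28665) - 1510723) = √(28865 - 1510723) = √(-1481858) = 7*I*√30242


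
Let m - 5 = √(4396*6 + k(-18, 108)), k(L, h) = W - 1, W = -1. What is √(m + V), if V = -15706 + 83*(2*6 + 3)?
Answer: √(-14456 + √26374) ≈ 119.56*I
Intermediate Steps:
k(L, h) = -2 (k(L, h) = -1 - 1 = -2)
V = -14461 (V = -15706 + 83*(12 + 3) = -15706 + 83*15 = -15706 + 1245 = -14461)
m = 5 + √26374 (m = 5 + √(4396*6 - 2) = 5 + √(26376 - 2) = 5 + √26374 ≈ 167.40)
√(m + V) = √((5 + √26374) - 14461) = √(-14456 + √26374)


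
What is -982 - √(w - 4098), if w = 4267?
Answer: -995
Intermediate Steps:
-982 - √(w - 4098) = -982 - √(4267 - 4098) = -982 - √169 = -982 - 1*13 = -982 - 13 = -995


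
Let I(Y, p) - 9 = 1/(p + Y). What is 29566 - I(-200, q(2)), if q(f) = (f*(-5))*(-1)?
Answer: 5615831/190 ≈ 29557.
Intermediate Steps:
q(f) = 5*f (q(f) = -5*f*(-1) = 5*f)
I(Y, p) = 9 + 1/(Y + p) (I(Y, p) = 9 + 1/(p + Y) = 9 + 1/(Y + p))
29566 - I(-200, q(2)) = 29566 - (1 + 9*(-200) + 9*(5*2))/(-200 + 5*2) = 29566 - (1 - 1800 + 9*10)/(-200 + 10) = 29566 - (1 - 1800 + 90)/(-190) = 29566 - (-1)*(-1709)/190 = 29566 - 1*1709/190 = 29566 - 1709/190 = 5615831/190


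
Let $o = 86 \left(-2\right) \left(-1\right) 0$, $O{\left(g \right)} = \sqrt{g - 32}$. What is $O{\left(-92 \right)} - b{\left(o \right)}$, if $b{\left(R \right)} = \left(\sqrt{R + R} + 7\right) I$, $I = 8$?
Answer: $-56 + 2 i \sqrt{31} \approx -56.0 + 11.136 i$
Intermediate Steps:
$O{\left(g \right)} = \sqrt{-32 + g}$
$o = 0$ ($o = 86 \cdot 2 \cdot 0 = 86 \cdot 0 = 0$)
$b{\left(R \right)} = 56 + 8 \sqrt{2} \sqrt{R}$ ($b{\left(R \right)} = \left(\sqrt{R + R} + 7\right) 8 = \left(\sqrt{2 R} + 7\right) 8 = \left(\sqrt{2} \sqrt{R} + 7\right) 8 = \left(7 + \sqrt{2} \sqrt{R}\right) 8 = 56 + 8 \sqrt{2} \sqrt{R}$)
$O{\left(-92 \right)} - b{\left(o \right)} = \sqrt{-32 - 92} - \left(56 + 8 \sqrt{2} \sqrt{0}\right) = \sqrt{-124} - \left(56 + 8 \sqrt{2} \cdot 0\right) = 2 i \sqrt{31} - \left(56 + 0\right) = 2 i \sqrt{31} - 56 = -56 + 2 i \sqrt{31}$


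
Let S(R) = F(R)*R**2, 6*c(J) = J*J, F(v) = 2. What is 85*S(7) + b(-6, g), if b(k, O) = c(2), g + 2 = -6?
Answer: 24992/3 ≈ 8330.7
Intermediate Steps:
g = -8 (g = -2 - 6 = -8)
c(J) = J**2/6 (c(J) = (J*J)/6 = J**2/6)
b(k, O) = 2/3 (b(k, O) = (1/6)*2**2 = (1/6)*4 = 2/3)
S(R) = 2*R**2
85*S(7) + b(-6, g) = 85*(2*7**2) + 2/3 = 85*(2*49) + 2/3 = 85*98 + 2/3 = 8330 + 2/3 = 24992/3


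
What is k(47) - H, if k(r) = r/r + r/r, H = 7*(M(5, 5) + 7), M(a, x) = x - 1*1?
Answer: -75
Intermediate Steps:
M(a, x) = -1 + x (M(a, x) = x - 1 = -1 + x)
H = 77 (H = 7*((-1 + 5) + 7) = 7*(4 + 7) = 7*11 = 77)
k(r) = 2 (k(r) = 1 + 1 = 2)
k(47) - H = 2 - 1*77 = 2 - 77 = -75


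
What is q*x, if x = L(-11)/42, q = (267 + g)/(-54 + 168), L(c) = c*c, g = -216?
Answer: 2057/1596 ≈ 1.2888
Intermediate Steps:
L(c) = c²
q = 17/38 (q = (267 - 216)/(-54 + 168) = 51/114 = 51*(1/114) = 17/38 ≈ 0.44737)
x = 121/42 (x = (-11)²/42 = 121*(1/42) = 121/42 ≈ 2.8810)
q*x = (17/38)*(121/42) = 2057/1596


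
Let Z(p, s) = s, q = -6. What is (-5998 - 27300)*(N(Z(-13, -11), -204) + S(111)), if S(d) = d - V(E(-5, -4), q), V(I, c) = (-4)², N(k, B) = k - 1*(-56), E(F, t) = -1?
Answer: -4661720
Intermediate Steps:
N(k, B) = 56 + k (N(k, B) = k + 56 = 56 + k)
V(I, c) = 16
S(d) = -16 + d (S(d) = d - 1*16 = d - 16 = -16 + d)
(-5998 - 27300)*(N(Z(-13, -11), -204) + S(111)) = (-5998 - 27300)*((56 - 11) + (-16 + 111)) = -33298*(45 + 95) = -33298*140 = -4661720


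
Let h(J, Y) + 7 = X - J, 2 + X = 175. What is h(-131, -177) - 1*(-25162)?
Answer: 25459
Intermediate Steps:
X = 173 (X = -2 + 175 = 173)
h(J, Y) = 166 - J (h(J, Y) = -7 + (173 - J) = 166 - J)
h(-131, -177) - 1*(-25162) = (166 - 1*(-131)) - 1*(-25162) = (166 + 131) + 25162 = 297 + 25162 = 25459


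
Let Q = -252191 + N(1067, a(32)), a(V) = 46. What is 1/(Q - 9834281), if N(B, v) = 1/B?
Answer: -1067/10762265623 ≈ -9.9143e-8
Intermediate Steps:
Q = -269087796/1067 (Q = -252191 + 1/1067 = -269087796/1067 ≈ -2.5219e+5)
1/(Q - 9834281) = 1/(-269087796/1067 - 9834281) = 1/(-10762265623/1067) = -1067/10762265623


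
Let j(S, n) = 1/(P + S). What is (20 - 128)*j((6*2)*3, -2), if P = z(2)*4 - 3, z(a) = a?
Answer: -108/41 ≈ -2.6341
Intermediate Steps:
P = 5 (P = 2*4 - 3 = 8 - 3 = 5)
j(S, n) = 1/(5 + S)
(20 - 128)*j((6*2)*3, -2) = (20 - 128)/(5 + (6*2)*3) = -108/(5 + 12*3) = -108/(5 + 36) = -108/41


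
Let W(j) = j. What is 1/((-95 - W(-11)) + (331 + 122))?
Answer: 1/369 ≈ 0.0027100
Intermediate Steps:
1/((-95 - W(-11)) + (331 + 122)) = 1/((-95 - 1*(-11)) + (331 + 122)) = 1/((-95 + 11) + 453) = 1/(-84 + 453) = 1/369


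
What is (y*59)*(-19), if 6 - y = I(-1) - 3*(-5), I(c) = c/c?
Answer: 11210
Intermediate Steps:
I(c) = 1
y = -10 (y = 6 - (1 - 3*(-5)) = 6 - (1 + 15) = 6 - 1*16 = 6 - 16 = -10)
(y*59)*(-19) = -10*59*(-19) = -590*(-19) = 11210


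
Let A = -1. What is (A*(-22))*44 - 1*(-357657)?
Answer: 358625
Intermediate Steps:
(A*(-22))*44 - 1*(-357657) = -1*(-22)*44 - 1*(-357657) = 22*44 + 357657 = 968 + 357657 = 358625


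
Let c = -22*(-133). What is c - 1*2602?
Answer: 324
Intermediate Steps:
c = 2926
c - 1*2602 = 2926 - 1*2602 = 2926 - 2602 = 324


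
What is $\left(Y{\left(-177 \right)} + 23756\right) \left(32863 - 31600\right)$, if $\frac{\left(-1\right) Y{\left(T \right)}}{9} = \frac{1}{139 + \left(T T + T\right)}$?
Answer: $\frac{938849770581}{31291} \approx 3.0004 \cdot 10^{7}$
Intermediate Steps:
$Y{\left(T \right)} = - \frac{9}{139 + T + T^{2}}$ ($Y{\left(T \right)} = - \frac{9}{139 + \left(T T + T\right)} = - \frac{9}{139 + \left(T^{2} + T\right)} = - \frac{9}{139 + \left(T + T^{2}\right)} = - \frac{9}{139 + T + T^{2}}$)
$\left(Y{\left(-177 \right)} + 23756\right) \left(32863 - 31600\right) = \left(- \frac{9}{139 - 177 + \left(-177\right)^{2}} + 23756\right) \left(32863 - 31600\right) = \left(- \frac{9}{139 - 177 + 31329} + 23756\right) 1263 = \left(- \frac{9}{31291} + 23756\right) 1263 = \frac{743348987}{31291} \cdot 1263 = \frac{938849770581}{31291}$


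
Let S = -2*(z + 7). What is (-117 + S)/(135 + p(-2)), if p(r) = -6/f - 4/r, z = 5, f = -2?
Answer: -141/140 ≈ -1.0071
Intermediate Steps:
S = -24 (S = -2*(5 + 7) = -2*12 = -24)
p(r) = 3 - 4/r (p(r) = -6/(-2) - 4/r = -6*(-½) - 4/r = 3 - 4/r)
(-117 + S)/(135 + p(-2)) = (-117 - 24)/(135 + (3 - 4/(-2))) = -141/(135 + (3 - 4*(-½))) = -141/(135 + (3 + 2)) = -141/(135 + 5) = -141/140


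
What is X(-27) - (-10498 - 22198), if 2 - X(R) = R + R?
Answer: 32752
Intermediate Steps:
X(R) = 2 - 2*R (X(R) = 2 - (R + R) = 2 - 2*R)
X(-27) - (-10498 - 22198) = (2 - 2*(-27)) - (-10498 - 22198) = (2 + 54) - 1*(-32696) = 56 + 32696 = 32752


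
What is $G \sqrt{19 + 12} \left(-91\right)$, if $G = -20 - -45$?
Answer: $- 2275 \sqrt{31} \approx -12667.0$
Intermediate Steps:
$G = 25$ ($G = -20 + 45 = 25$)
$G \sqrt{19 + 12} \left(-91\right) = 25 \sqrt{19 + 12} \left(-91\right) = 25 \sqrt{31} \left(-91\right) = - 2275 \sqrt{31}$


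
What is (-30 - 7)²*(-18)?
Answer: -24642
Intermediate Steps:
(-30 - 7)²*(-18) = (-37)²*(-18) = 1369*(-18) = -24642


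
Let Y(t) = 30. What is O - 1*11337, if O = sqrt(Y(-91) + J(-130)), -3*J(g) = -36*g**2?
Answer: -11337 + sqrt(202830) ≈ -10887.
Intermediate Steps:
J(g) = 12*g**2 (J(g) = -(-12)*g**2 = 12*g**2)
O = sqrt(202830) (O = sqrt(30 + 12*(-130)**2) = sqrt(30 + 12*16900) = sqrt(30 + 202800) = sqrt(202830) ≈ 450.37)
O - 1*11337 = sqrt(202830) - 1*11337 = sqrt(202830) - 11337 = -11337 + sqrt(202830)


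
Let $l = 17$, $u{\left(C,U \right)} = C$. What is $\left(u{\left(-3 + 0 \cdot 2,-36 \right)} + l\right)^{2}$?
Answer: $196$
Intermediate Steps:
$\left(u{\left(-3 + 0 \cdot 2,-36 \right)} + l\right)^{2} = \left(\left(-3 + 0 \cdot 2\right) + 17\right)^{2} = \left(\left(-3 + 0\right) + 17\right)^{2} = \left(-3 + 17\right)^{2} = 14^{2} = 196$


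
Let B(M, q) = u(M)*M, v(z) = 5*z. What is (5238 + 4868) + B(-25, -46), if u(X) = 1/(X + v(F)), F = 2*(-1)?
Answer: 70747/7 ≈ 10107.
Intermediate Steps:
F = -2
u(X) = 1/(-10 + X) (u(X) = 1/(X + 5*(-2)) = 1/(X - 10) = 1/(-10 + X))
B(M, q) = M/(-10 + M)
(5238 + 4868) + B(-25, -46) = (5238 + 4868) - 25/(-10 - 25) = 10106 - 25/(-35) = 10106 - 25*(-1/35) = 10106 + 5/7 = 70747/7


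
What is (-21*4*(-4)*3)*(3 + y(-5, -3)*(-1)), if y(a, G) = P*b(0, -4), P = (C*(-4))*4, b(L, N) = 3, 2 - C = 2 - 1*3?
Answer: 148176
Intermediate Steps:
C = 3 (C = 2 - (2 - 1*3) = 2 - (2 - 3) = 2 - 1*(-1) = 2 + 1 = 3)
P = -48 (P = (3*(-4))*4 = -12*4 = -48)
y(a, G) = -144 (y(a, G) = -48*3 = -144)
(-21*4*(-4)*3)*(3 + y(-5, -3)*(-1)) = (-21*4*(-4)*3)*(3 - 144*(-1)) = (-(-336)*3)*(3 + 144) = -21*(-48)*147 = 1008*147 = 148176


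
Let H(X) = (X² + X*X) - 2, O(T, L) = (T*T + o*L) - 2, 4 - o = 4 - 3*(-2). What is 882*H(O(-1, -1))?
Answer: 42336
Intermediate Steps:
o = -6 (o = 4 - (4 - 3*(-2)) = 4 - (4 + 6) = 4 - 1*10 = 4 - 10 = -6)
O(T, L) = -2 + T² - 6*L (O(T, L) = (T*T - 6*L) - 2 = (T² - 6*L) - 2 = -2 + T² - 6*L)
H(X) = -2 + 2*X² (H(X) = (X² + X²) - 2 = 2*X² - 2 = -2 + 2*X²)
882*H(O(-1, -1)) = 882*(-2 + 2*(-2 + (-1)² - 6*(-1))²) = 882*(-2 + 2*(-2 + 1 + 6)²) = 882*(-2 + 2*5²) = 882*(-2 + 2*25) = 882*(-2 + 50) = 882*48 = 42336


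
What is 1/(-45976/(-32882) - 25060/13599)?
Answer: -223581159/99397648 ≈ -2.2494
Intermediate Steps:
1/(-45976/(-32882) - 25060/13599) = 1/(-45976*(-1/32882) - 25060*1/13599) = 1/(22988/16441 - 25060/13599) = 1/(-99397648/223581159) = -223581159/99397648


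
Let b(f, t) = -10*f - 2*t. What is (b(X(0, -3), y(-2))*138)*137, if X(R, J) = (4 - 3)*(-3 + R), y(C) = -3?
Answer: 680616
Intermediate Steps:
X(R, J) = -3 + R (X(R, J) = 1*(-3 + R) = -3 + R)
(b(X(0, -3), y(-2))*138)*137 = ((-10*(-3 + 0) - 2*(-3))*138)*137 = ((-10*(-3) + 6)*138)*137 = ((30 + 6)*138)*137 = (36*138)*137 = 4968*137 = 680616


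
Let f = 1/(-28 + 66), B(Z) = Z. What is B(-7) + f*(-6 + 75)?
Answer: -197/38 ≈ -5.1842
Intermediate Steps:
f = 1/38 ≈ 0.026316
B(-7) + f*(-6 + 75) = -7 + (-6 + 75)/38 = -7 + (1/38)*69 = -7 + 69/38 = -197/38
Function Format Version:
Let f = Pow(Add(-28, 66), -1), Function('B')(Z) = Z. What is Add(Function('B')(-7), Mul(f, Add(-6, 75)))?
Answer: Rational(-197, 38) ≈ -5.1842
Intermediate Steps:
f = Rational(1, 38) (f = Pow(38, -1) = Rational(1, 38) ≈ 0.026316)
Add(Function('B')(-7), Mul(f, Add(-6, 75))) = Add(-7, Mul(Rational(1, 38), Add(-6, 75))) = Add(-7, Mul(Rational(1, 38), 69)) = Add(-7, Rational(69, 38)) = Rational(-197, 38)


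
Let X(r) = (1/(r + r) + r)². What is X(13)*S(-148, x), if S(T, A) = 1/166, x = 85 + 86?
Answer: 114921/112216 ≈ 1.0241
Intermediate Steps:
X(r) = (r + 1/(2*r))² (X(r) = (1/(2*r) + r)² = (r + 1/(2*r))²)
x = 171
S(T, A) = 1/166
X(13)*S(-148, x) = ((¼)*(1 + 2*13²)²/13²)*(1/166) = ((¼)*(1/169)*(1 + 2*169)²)*(1/166) = ((¼)*(1/169)*(1 + 338)²)*(1/166) = ((¼)*(1/169)*339²)*(1/166) = ((¼)*(1/169)*114921)*(1/166) = (114921/676)*(1/166) = 114921/112216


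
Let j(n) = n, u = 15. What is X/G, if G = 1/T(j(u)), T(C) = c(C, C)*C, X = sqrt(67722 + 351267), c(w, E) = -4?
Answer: -60*sqrt(418989) ≈ -38838.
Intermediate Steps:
X = sqrt(418989) ≈ 647.29
T(C) = -4*C
G = -1/60 (G = 1/(-4*15) = 1/(-60) = -1/60 ≈ -0.016667)
X/G = sqrt(418989)/(-1/60) = sqrt(418989)*(-60) = -60*sqrt(418989)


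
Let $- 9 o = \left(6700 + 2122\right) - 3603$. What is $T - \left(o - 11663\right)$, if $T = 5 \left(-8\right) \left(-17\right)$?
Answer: $\frac{116306}{9} \approx 12923.0$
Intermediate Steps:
$T = 680$ ($T = \left(-40\right) \left(-17\right) = 680$)
$o = - \frac{5219}{9}$ ($o = - \frac{\left(6700 + 2122\right) - 3603}{9} = - \frac{8822 - 3603}{9} = \left(- \frac{1}{9}\right) 5219 = - \frac{5219}{9} \approx -579.89$)
$T - \left(o - 11663\right) = 680 - \left(- \frac{5219}{9} - 11663\right) = 680 - - \frac{110186}{9} = 680 + \frac{110186}{9} = \frac{116306}{9}$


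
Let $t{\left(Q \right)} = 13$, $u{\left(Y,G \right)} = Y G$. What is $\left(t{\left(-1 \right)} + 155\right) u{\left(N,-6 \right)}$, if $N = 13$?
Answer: $-13104$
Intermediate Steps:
$u{\left(Y,G \right)} = G Y$
$\left(t{\left(-1 \right)} + 155\right) u{\left(N,-6 \right)} = \left(13 + 155\right) \left(\left(-6\right) 13\right) = 168 \left(-78\right) = -13104$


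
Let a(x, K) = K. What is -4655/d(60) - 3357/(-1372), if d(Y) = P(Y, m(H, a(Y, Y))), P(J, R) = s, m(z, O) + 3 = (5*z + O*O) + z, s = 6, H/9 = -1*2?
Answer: -3183259/4116 ≈ -773.39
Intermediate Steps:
H = -18 (H = 9*(-1*2) = 9*(-2) = -18)
m(z, O) = -3 + O**2 + 6*z (m(z, O) = -3 + ((5*z + O*O) + z) = -3 + ((5*z + O**2) + z) = -3 + ((O**2 + 5*z) + z) = -3 + (O**2 + 6*z) = -3 + O**2 + 6*z)
P(J, R) = 6
d(Y) = 6
-4655/d(60) - 3357/(-1372) = -4655/6 - 3357/(-1372) = -4655*1/6 - 3357*(-1/1372) = -4655/6 + 3357/1372 = -3183259/4116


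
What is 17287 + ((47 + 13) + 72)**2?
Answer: 34711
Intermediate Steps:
17287 + ((47 + 13) + 72)**2 = 17287 + (60 + 72)**2 = 17287 + 132**2 = 17287 + 17424 = 34711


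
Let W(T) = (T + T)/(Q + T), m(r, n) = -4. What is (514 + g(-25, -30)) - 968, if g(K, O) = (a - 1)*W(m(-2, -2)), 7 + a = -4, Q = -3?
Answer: -3274/7 ≈ -467.71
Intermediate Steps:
W(T) = 2*T/(-3 + T) (W(T) = (T + T)/(-3 + T) = (2*T)/(-3 + T) = 2*T/(-3 + T))
a = -11 (a = -7 - 4 = -11)
g(K, O) = -96/7 (g(K, O) = (-11 - 1)*(2*(-4)/(-3 - 4)) = -24*(-4)/(-7) = -24*(-4)*(-1)/7 = -12*8/7 = -96/7)
(514 + g(-25, -30)) - 968 = (514 - 96/7) - 968 = 3502/7 - 968 = -3274/7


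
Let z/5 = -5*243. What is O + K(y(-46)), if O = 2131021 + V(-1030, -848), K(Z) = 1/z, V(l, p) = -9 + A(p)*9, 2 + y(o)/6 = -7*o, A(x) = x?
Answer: 12899533499/6075 ≈ 2.1234e+6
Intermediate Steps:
y(o) = -12 - 42*o (y(o) = -12 + 6*(-7*o) = -12 - 42*o)
V(l, p) = -9 + 9*p (V(l, p) = -9 + p*9 = -9 + 9*p)
z = -6075 (z = 5*(-5*243) = 5*(-1215) = -6075)
K(Z) = -1/6075 (K(Z) = 1/(-6075) = -1/6075)
O = 2123380 (O = 2131021 + (-9 + 9*(-848)) = 2131021 + (-9 - 7632) = 2131021 - 7641 = 2123380)
O + K(y(-46)) = 2123380 - 1/6075 = 12899533499/6075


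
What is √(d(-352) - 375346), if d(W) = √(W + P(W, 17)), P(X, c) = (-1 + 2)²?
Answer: √(-375346 + 3*I*√39) ≈ 0.02 + 612.66*I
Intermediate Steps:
P(X, c) = 1 (P(X, c) = 1² = 1)
d(W) = √(1 + W) (d(W) = √(W + 1) = √(1 + W))
√(d(-352) - 375346) = √(√(1 - 352) - 375346) = √(√(-351) - 375346) = √(3*I*√39 - 375346) = √(-375346 + 3*I*√39)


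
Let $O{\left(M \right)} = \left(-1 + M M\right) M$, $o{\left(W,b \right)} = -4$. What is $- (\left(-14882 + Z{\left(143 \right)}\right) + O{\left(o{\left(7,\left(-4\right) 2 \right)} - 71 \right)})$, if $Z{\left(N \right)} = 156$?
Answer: $436526$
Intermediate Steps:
$O{\left(M \right)} = M \left(-1 + M^{2}\right)$ ($O{\left(M \right)} = \left(-1 + M^{2}\right) M = M \left(-1 + M^{2}\right)$)
$- (\left(-14882 + Z{\left(143 \right)}\right) + O{\left(o{\left(7,\left(-4\right) 2 \right)} - 71 \right)}) = - (\left(-14882 + 156\right) - \left(-4 - 71 - \left(-4 - 71\right)^{3}\right)) = - (-14726 + \left(\left(-4 - 71\right)^{3} - \left(-4 - 71\right)\right)) = - (-14726 + \left(\left(-75\right)^{3} - -75\right)) = - (-14726 + \left(-421875 + 75\right)) = - (-14726 - 421800) = \left(-1\right) \left(-436526\right) = 436526$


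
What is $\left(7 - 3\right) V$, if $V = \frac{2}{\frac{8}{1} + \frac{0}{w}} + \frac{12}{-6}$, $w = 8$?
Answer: $-7$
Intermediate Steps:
$V = - \frac{7}{4}$ ($V = \frac{2}{\frac{8}{1} + \frac{0}{8}} + \frac{12}{-6} = \frac{2}{8 \cdot 1 + 0 \cdot \frac{1}{8}} + 12 \left(- \frac{1}{6}\right) = \frac{2}{8 + 0} - 2 = \frac{2}{8} - 2 = 2 \cdot \frac{1}{8} - 2 = \frac{1}{4} - 2 = - \frac{7}{4} \approx -1.75$)
$\left(7 - 3\right) V = \left(7 - 3\right) \left(- \frac{7}{4}\right) = 4 \left(- \frac{7}{4}\right) = -7$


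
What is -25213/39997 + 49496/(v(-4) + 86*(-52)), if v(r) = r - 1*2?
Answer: -1046297663/89553283 ≈ -11.684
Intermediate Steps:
v(r) = -2 + r (v(r) = r - 2 = -2 + r)
-25213/39997 + 49496/(v(-4) + 86*(-52)) = -25213/39997 + 49496/((-2 - 4) + 86*(-52)) = -25213*1/39997 + 49496/(-6 - 4472) = -25213/39997 + 49496/(-4478) = -25213/39997 + 49496*(-1/4478) = -25213/39997 - 24748/2239 = -1046297663/89553283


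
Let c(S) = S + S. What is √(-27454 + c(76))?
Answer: I*√27302 ≈ 165.23*I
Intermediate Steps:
c(S) = 2*S
√(-27454 + c(76)) = √(-27454 + 2*76) = √(-27454 + 152) = √(-27302) = I*√27302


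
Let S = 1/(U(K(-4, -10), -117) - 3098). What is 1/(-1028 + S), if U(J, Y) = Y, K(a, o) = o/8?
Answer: -3215/3305021 ≈ -0.00097276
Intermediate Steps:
K(a, o) = o/8 (K(a, o) = o*(1/8) = o/8)
S = -1/3215 (S = 1/(-117 - 3098) = 1/(-3215) = -1/3215 ≈ -0.00031104)
1/(-1028 + S) = 1/(-1028 - 1/3215) = 1/(-3305021/3215) = -3215/3305021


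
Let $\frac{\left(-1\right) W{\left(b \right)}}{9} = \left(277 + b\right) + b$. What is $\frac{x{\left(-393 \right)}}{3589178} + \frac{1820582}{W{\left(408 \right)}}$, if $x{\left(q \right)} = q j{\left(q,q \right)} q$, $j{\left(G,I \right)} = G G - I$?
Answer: $\frac{114359675706475}{17653371993} \approx 6478.1$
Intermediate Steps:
$j{\left(G,I \right)} = G^{2} - I$
$x{\left(q \right)} = q^{2} \left(q^{2} - q\right)$ ($x{\left(q \right)} = q \left(q^{2} - q\right) q = q^{2} \left(q^{2} - q\right)$)
$W{\left(b \right)} = -2493 - 18 b$ ($W{\left(b \right)} = - 9 \left(\left(277 + b\right) + b\right) = - 9 \left(277 + 2 b\right) = -2493 - 18 b$)
$\frac{x{\left(-393 \right)}}{3589178} + \frac{1820582}{W{\left(408 \right)}} = \frac{\left(-393\right)^{3} \left(-1 - 393\right)}{3589178} + \frac{1820582}{-2493 - 7344} = \left(-60698457\right) \left(-394\right) \frac{1}{3589178} + \frac{1820582}{-2493 - 7344} = 23915192058 \cdot \frac{1}{3589178} + \frac{1820582}{-9837} = \frac{11957596029}{1794589} + 1820582 \left(- \frac{1}{9837}\right) = \frac{11957596029}{1794589} - \frac{1820582}{9837} = \frac{114359675706475}{17653371993}$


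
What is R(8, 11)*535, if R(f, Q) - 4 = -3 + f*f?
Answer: 34775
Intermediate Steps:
R(f, Q) = 1 + f² (R(f, Q) = 4 + (-3 + f*f) = 4 + (-3 + f²) = 1 + f²)
R(8, 11)*535 = (1 + 8²)*535 = (1 + 64)*535 = 65*535 = 34775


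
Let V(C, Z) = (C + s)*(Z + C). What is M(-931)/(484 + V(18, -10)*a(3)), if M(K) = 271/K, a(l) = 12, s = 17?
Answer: -271/3578764 ≈ -7.5724e-5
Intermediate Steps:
V(C, Z) = (17 + C)*(C + Z) (V(C, Z) = (C + 17)*(Z + C) = (17 + C)*(C + Z))
M(-931)/(484 + V(18, -10)*a(3)) = (271/(-931))/(484 + (18**2 + 17*18 + 17*(-10) + 18*(-10))*12) = (271*(-1/931))/(484 + (324 + 306 - 170 - 180)*12) = -271/(931*(484 + 280*12)) = -271/(931*(484 + 3360)) = -271/931/3844 = -271/931*1/3844 = -271/3578764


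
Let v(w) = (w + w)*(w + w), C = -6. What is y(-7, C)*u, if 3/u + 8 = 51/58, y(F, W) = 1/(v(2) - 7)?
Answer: -58/1239 ≈ -0.046812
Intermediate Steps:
v(w) = 4*w² (v(w) = (2*w)*(2*w) = 4*w²)
y(F, W) = ⅑ (y(F, W) = 1/(4*2² - 7) = 1/(4*4 - 7) = 1/(16 - 7) = 1/9 = ⅑)
u = -174/413 (u = 3/(-8 + 51/58) = 3/(-413/58) = 3*(-58/413) = -174/413 ≈ -0.42131)
y(-7, C)*u = (⅑)*(-174/413) = -58/1239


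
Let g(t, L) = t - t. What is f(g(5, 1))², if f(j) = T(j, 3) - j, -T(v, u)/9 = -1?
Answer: 81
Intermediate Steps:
T(v, u) = 9 (T(v, u) = -9*(-1) = 9)
g(t, L) = 0
f(j) = 9 - j
f(g(5, 1))² = (9 - 1*0)² = (9 + 0)² = 9² = 81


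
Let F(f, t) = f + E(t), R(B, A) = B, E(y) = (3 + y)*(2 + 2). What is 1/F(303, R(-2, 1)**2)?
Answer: 1/331 ≈ 0.0030211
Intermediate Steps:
E(y) = 12 + 4*y (E(y) = (3 + y)*4 = 12 + 4*y)
F(f, t) = 12 + f + 4*t (F(f, t) = f + (12 + 4*t) = 12 + f + 4*t)
1/F(303, R(-2, 1)**2) = 1/(12 + 303 + 4*(-2)**2) = 1/(12 + 303 + 4*4) = 1/(12 + 303 + 16) = 1/331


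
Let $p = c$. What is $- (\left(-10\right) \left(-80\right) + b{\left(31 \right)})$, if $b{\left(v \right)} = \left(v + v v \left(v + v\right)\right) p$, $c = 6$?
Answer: $-358478$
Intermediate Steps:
$p = 6$
$b{\left(v \right)} = 6 v + 12 v^{3}$ ($b{\left(v \right)} = \left(v + v v \left(v + v\right)\right) 6 = \left(v + v v 2 v\right) 6 = \left(v + v 2 v^{2}\right) 6 = \left(v + 2 v^{3}\right) 6 = 6 v + 12 v^{3}$)
$- (\left(-10\right) \left(-80\right) + b{\left(31 \right)}) = - (\left(-10\right) \left(-80\right) + \left(6 \cdot 31 + 12 \cdot 31^{3}\right)) = - (800 + \left(186 + 12 \cdot 29791\right)) = - (800 + \left(186 + 357492\right)) = - (800 + 357678) = \left(-1\right) 358478 = -358478$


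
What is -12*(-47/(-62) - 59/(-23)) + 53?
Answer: 9355/713 ≈ 13.121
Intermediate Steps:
-12*(-47/(-62) - 59/(-23)) + 53 = -12*(-47*(-1/62) - 59*(-1/23)) + 53 = -12*(47/62 + 59/23) + 53 = -12*4739/1426 + 53 = -28434/713 + 53 = 9355/713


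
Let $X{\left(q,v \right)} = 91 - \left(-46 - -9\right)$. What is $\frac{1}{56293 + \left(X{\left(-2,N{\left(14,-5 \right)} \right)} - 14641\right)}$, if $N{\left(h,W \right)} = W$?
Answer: $\frac{1}{41780} \approx 2.3935 \cdot 10^{-5}$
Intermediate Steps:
$X{\left(q,v \right)} = 128$ ($X{\left(q,v \right)} = 91 - \left(-46 + 9\right) = 91 - -37 = 91 + 37 = 128$)
$\frac{1}{56293 + \left(X{\left(-2,N{\left(14,-5 \right)} \right)} - 14641\right)} = \frac{1}{56293 + \left(128 - 14641\right)} = \frac{1}{56293 - 14513} = \frac{1}{41780}$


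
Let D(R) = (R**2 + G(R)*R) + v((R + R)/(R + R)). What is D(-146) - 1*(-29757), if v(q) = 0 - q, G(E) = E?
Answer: 72388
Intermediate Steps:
v(q) = -q
D(R) = -1 + 2*R**2 (D(R) = (R**2 + R*R) - (R + R)/(R + R) = (R**2 + R**2) - 2*R/(2*R) = 2*R**2 - 2*R*1/(2*R) = 2*R**2 - 1*1 = 2*R**2 - 1 = -1 + 2*R**2)
D(-146) - 1*(-29757) = (-1 + 2*(-146)**2) - 1*(-29757) = (-1 + 2*21316) + 29757 = (-1 + 42632) + 29757 = 42631 + 29757 = 72388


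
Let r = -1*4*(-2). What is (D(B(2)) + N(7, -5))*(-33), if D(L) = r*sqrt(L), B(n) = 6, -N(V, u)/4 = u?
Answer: -660 - 264*sqrt(6) ≈ -1306.7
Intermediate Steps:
N(V, u) = -4*u
r = 8 (r = -4*(-2) = 8)
D(L) = 8*sqrt(L)
(D(B(2)) + N(7, -5))*(-33) = (8*sqrt(6) - 4*(-5))*(-33) = (8*sqrt(6) + 20)*(-33) = (20 + 8*sqrt(6))*(-33) = -660 - 264*sqrt(6)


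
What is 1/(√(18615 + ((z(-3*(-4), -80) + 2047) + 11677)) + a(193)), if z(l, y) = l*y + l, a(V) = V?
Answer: 193/5858 - √31391/5858 ≈ 0.0027014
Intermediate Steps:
z(l, y) = l + l*y
1/(√(18615 + ((z(-3*(-4), -80) + 2047) + 11677)) + a(193)) = 1/(√(18615 + (((-3*(-4))*(1 - 80) + 2047) + 11677)) + 193) = 1/(√(18615 + ((12*(-79) + 2047) + 11677)) + 193) = 1/(√(18615 + ((-948 + 2047) + 11677)) + 193) = 1/(√(18615 + (1099 + 11677)) + 193) = 1/(√(18615 + 12776) + 193) = 1/(√31391 + 193) = 1/(193 + √31391)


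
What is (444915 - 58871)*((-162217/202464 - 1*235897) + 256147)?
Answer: 395669407131113/50616 ≈ 7.8171e+9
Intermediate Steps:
(444915 - 58871)*((-162217/202464 - 1*235897) + 256147) = 386044*((-162217*1/202464 - 235897) + 256147) = 386044*((-162217/202464 - 235897) + 256147) = 386044*(-47760812425/202464 + 256147) = 386044*(4099733783/202464) = 395669407131113/50616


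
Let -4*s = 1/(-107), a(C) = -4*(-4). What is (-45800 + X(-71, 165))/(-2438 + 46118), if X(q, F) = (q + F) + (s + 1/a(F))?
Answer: -78248561/74780160 ≈ -1.0464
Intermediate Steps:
a(C) = 16
s = 1/428 (s = -¼/(-107) = -¼*(-1/107) = 1/428 ≈ 0.0023364)
X(q, F) = 111/1712 + F + q (X(q, F) = (q + F) + (1/428 + 1/16) = (F + q) + (1/428 + 1/16) = (F + q) + 111/1712 = 111/1712 + F + q)
(-45800 + X(-71, 165))/(-2438 + 46118) = (-45800 + (111/1712 + 165 - 71))/(-2438 + 46118) = (-45800 + 161039/1712)/43680 = -78248561/1712*1/43680 = -78248561/74780160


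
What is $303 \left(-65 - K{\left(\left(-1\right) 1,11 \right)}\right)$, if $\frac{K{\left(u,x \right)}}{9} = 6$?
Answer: $-36057$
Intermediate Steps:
$K{\left(u,x \right)} = 54$ ($K{\left(u,x \right)} = 9 \cdot 6 = 54$)
$303 \left(-65 - K{\left(\left(-1\right) 1,11 \right)}\right) = 303 \left(-65 - 54\right) = 303 \left(-119\right) = -36057$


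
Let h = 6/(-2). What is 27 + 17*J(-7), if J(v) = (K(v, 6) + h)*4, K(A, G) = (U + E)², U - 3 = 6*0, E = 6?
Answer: 5331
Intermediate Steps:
h = -3 (h = 6*(-½) = -3)
U = 3 (U = 3 + 6*0 = 3 + 0 = 3)
K(A, G) = 81 (K(A, G) = (3 + 6)² = 9² = 81)
J(v) = 312 (J(v) = (81 - 3)*4 = 78*4 = 312)
27 + 17*J(-7) = 27 + 17*312 = 27 + 5304 = 5331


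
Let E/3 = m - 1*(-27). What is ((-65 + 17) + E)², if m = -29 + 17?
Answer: 9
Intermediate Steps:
m = -12
E = 45 (E = 3*(-12 - 1*(-27)) = 3*(-12 + 27) = 3*15 = 45)
((-65 + 17) + E)² = ((-65 + 17) + 45)² = (-48 + 45)² = (-3)² = 9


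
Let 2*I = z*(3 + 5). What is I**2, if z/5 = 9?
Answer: 32400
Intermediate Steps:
z = 45 (z = 5*9 = 45)
I = 180 (I = (45*(3 + 5))/2 = (45*8)/2 = (1/2)*360 = 180)
I**2 = 180**2 = 32400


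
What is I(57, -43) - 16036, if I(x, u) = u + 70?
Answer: -16009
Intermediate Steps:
I(x, u) = 70 + u
I(57, -43) - 16036 = (70 - 43) - 16036 = 27 - 16036 = -16009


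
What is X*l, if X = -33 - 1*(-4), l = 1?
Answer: -29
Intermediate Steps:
X = -29 (X = -33 + 4 = -29)
X*l = -29*1 = -29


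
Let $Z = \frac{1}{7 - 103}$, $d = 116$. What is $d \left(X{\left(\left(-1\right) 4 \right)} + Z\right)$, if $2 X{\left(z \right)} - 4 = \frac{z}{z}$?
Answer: $\frac{6931}{24} \approx 288.79$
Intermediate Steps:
$X{\left(z \right)} = \frac{5}{2}$ ($X{\left(z \right)} = 2 + \frac{z \frac{1}{z}}{2} = 2 + \frac{1}{2} \cdot 1 = 2 + \frac{1}{2} = \frac{5}{2}$)
$Z = - \frac{1}{96}$ ($Z = \frac{1}{-96} = - \frac{1}{96} \approx -0.010417$)
$d \left(X{\left(\left(-1\right) 4 \right)} + Z\right) = 116 \left(\frac{5}{2} - \frac{1}{96}\right) = 116 \cdot \frac{239}{96} = \frac{6931}{24}$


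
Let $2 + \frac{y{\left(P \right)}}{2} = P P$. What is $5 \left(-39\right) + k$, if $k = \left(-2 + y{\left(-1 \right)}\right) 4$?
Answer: $-211$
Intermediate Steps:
$y{\left(P \right)} = -4 + 2 P^{2}$ ($y{\left(P \right)} = -4 + 2 P P = -4 + 2 P^{2}$)
$k = -16$ ($k = \left(-2 - \left(4 - 2 \left(-1\right)^{2}\right)\right) 4 = \left(-2 + \left(-4 + 2 \cdot 1\right)\right) 4 = \left(-2 + \left(-4 + 2\right)\right) 4 = \left(-2 - 2\right) 4 = \left(-4\right) 4 = -16$)
$5 \left(-39\right) + k = 5 \left(-39\right) - 16 = -195 - 16 = -211$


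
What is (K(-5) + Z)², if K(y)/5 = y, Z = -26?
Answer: 2601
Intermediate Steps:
K(y) = 5*y
(K(-5) + Z)² = (5*(-5) - 26)² = (-25 - 26)² = (-51)² = 2601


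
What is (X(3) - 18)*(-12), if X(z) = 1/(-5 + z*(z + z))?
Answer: 2796/13 ≈ 215.08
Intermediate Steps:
X(z) = 1/(-5 + 2*z²) (X(z) = 1/(-5 + z*(2*z)) = 1/(-5 + 2*z²))
(X(3) - 18)*(-12) = (1/(-5 + 2*3²) - 18)*(-12) = (1/(-5 + 2*9) - 18)*(-12) = (1/(-5 + 18) - 18)*(-12) = (1/13 - 18)*(-12) = -233/13*(-12) = 2796/13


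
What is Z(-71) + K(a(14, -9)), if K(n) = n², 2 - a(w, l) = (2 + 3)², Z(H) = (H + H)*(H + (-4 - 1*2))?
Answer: 11463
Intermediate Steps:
Z(H) = 2*H*(-6 + H) (Z(H) = (2*H)*(H + (-4 - 2)) = (2*H)*(H - 6) = (2*H)*(-6 + H) = 2*H*(-6 + H))
a(w, l) = -23 (a(w, l) = 2 - (2 + 3)² = 2 - 1*5² = 2 - 1*25 = 2 - 25 = -23)
Z(-71) + K(a(14, -9)) = 2*(-71)*(-6 - 71) + (-23)² = 2*(-71)*(-77) + 529 = 10934 + 529 = 11463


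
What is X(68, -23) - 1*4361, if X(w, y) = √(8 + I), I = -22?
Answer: -4361 + I*√14 ≈ -4361.0 + 3.7417*I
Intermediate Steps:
X(w, y) = I*√14 (X(w, y) = √(8 - 22) = √(-14) = I*√14)
X(68, -23) - 1*4361 = I*√14 - 1*4361 = I*√14 - 4361 = -4361 + I*√14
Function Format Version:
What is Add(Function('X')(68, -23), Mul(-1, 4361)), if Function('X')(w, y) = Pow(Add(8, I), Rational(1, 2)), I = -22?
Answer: Add(-4361, Mul(I, Pow(14, Rational(1, 2)))) ≈ Add(-4361.0, Mul(3.7417, I))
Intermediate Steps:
Function('X')(w, y) = Mul(I, Pow(14, Rational(1, 2))) (Function('X')(w, y) = Pow(Add(8, -22), Rational(1, 2)) = Pow(-14, Rational(1, 2)) = Mul(I, Pow(14, Rational(1, 2))))
Add(Function('X')(68, -23), Mul(-1, 4361)) = Add(Mul(I, Pow(14, Rational(1, 2))), Mul(-1, 4361)) = Add(Mul(I, Pow(14, Rational(1, 2))), -4361) = Add(-4361, Mul(I, Pow(14, Rational(1, 2))))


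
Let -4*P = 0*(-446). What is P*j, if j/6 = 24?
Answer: 0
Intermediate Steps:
j = 144 (j = 6*24 = 144)
P = 0 (P = -0*(-446) = -¼*0 = 0)
P*j = 0*144 = 0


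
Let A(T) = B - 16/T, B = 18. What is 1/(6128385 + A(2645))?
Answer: 2645/16209625919 ≈ 1.6317e-7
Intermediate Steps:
A(T) = 18 - 16/T
1/(6128385 + A(2645)) = 1/(6128385 + (18 - 16/2645)) = 1/(6128385 + 47594/2645) = 1/(16209625919/2645) = 2645/16209625919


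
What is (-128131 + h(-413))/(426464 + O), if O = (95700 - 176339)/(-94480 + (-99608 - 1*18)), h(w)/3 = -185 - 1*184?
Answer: -25085871228/82779301823 ≈ -0.30305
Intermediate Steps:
h(w) = -1107 (h(w) = 3*(-185 - 1*184) = 3*(-185 - 184) = 3*(-369) = -1107)
O = 80639/194106 (O = -80639/(-94480 + (-99608 - 18)) = -80639/(-94480 - 99626) = -80639/(-194106) = -80639*(-1/194106) = 80639/194106 ≈ 0.41544)
(-128131 + h(-413))/(426464 + O) = (-128131 - 1107)/(426464 + 80639/194106) = -129238/82779301823/194106 = -129238*194106/82779301823 = -25085871228/82779301823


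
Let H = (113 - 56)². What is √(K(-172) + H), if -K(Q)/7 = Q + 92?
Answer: √3809 ≈ 61.717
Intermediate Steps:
K(Q) = -644 - 7*Q (K(Q) = -7*(Q + 92) = -7*(92 + Q) = -644 - 7*Q)
H = 3249 (H = 57² = 3249)
√(K(-172) + H) = √((-644 - 7*(-172)) + 3249) = √((-644 + 1204) + 3249) = √(560 + 3249) = √3809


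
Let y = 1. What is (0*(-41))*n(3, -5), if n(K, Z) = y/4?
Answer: 0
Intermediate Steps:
n(K, Z) = 1/4
(0*(-41))*n(3, -5) = (0*(-41))*(1/4) = 0*(1/4) = 0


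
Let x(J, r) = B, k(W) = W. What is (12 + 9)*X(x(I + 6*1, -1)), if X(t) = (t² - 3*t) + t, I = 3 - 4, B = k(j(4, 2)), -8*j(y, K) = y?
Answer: 105/4 ≈ 26.250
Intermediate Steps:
j(y, K) = -y/8
B = -½ (B = -⅛*4 = -½ ≈ -0.50000)
I = -1
x(J, r) = -½
X(t) = t² - 2*t
(12 + 9)*X(x(I + 6*1, -1)) = (12 + 9)*(-(-2 - ½)/2) = 21*(-½*(-5/2)) = 21*(5/4) = 105/4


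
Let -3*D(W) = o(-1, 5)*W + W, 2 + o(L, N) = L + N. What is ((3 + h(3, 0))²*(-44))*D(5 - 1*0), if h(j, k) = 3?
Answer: 7920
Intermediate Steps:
o(L, N) = -2 + L + N (o(L, N) = -2 + (L + N) = -2 + L + N)
D(W) = -W (D(W) = -((-2 - 1 + 5)*W + W)/3 = -(2*W + W)/3 = -W)
((3 + h(3, 0))²*(-44))*D(5 - 1*0) = ((3 + 3)²*(-44))*(-(5 - 1*0)) = (6²*(-44))*(-(5 + 0)) = (36*(-44))*(-1*5) = -1584*(-5) = 7920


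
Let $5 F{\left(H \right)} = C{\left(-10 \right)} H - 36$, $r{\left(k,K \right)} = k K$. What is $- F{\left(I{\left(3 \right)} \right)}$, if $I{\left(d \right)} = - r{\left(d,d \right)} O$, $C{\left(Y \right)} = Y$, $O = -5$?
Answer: $\frac{486}{5} \approx 97.2$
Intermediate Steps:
$r{\left(k,K \right)} = K k$
$I{\left(d \right)} = 5 d^{2}$ ($I{\left(d \right)} = - d d \left(-5\right) = - d^{2} \left(-5\right) = - \left(-5\right) d^{2} = 5 d^{2}$)
$F{\left(H \right)} = - \frac{36}{5} - 2 H$ ($F{\left(H \right)} = \frac{- 10 H - 36}{5} = \frac{-36 - 10 H}{5} = - \frac{36}{5} - 2 H$)
$- F{\left(I{\left(3 \right)} \right)} = - (- \frac{36}{5} - 2 \cdot 5 \cdot 3^{2}) = - (- \frac{36}{5} - 2 \cdot 5 \cdot 9) = - (- \frac{36}{5} - 90) = \left(-1\right) \left(- \frac{486}{5}\right) = \frac{486}{5}$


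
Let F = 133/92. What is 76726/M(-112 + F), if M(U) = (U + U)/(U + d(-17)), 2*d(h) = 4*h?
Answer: 510189537/10171 ≈ 50161.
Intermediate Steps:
F = 133/92 (F = 133*(1/92) = 133/92 ≈ 1.4457)
d(h) = 2*h (d(h) = (4*h)/2 = 2*h)
M(U) = 2*U/(-34 + U) (M(U) = (U + U)/(U + 2*(-17)) = (2*U)/(U - 34) = (2*U)/(-34 + U) = 2*U/(-34 + U))
76726/M(-112 + F) = 76726/((2*(-112 + 133/92)/(-34 + (-112 + 133/92)))) = 76726/((2*(-10171/92)/(-34 - 10171/92))) = 76726/((2*(-10171/92)/(-13299/92))) = 76726/((2*(-10171/92)*(-92/13299))) = 76726/(20342/13299) = 76726*(13299/20342) = 510189537/10171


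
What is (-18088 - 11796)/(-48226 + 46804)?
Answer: 14942/711 ≈ 21.015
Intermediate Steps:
(-18088 - 11796)/(-48226 + 46804) = -29884/(-1422) = -29884*(-1/1422) = 14942/711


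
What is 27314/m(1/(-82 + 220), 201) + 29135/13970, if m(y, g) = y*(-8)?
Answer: -658216687/1397 ≈ -4.7116e+5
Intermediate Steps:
m(y, g) = -8*y
27314/m(1/(-82 + 220), 201) + 29135/13970 = 27314/((-8/(-82 + 220))) + 29135/13970 = 27314/((-8/138)) + 29135*(1/13970) = 27314/((-8*1/138)) + 5827/2794 = 27314/(-4/69) + 5827/2794 = 27314*(-69/4) + 5827/2794 = -942333/2 + 5827/2794 = -658216687/1397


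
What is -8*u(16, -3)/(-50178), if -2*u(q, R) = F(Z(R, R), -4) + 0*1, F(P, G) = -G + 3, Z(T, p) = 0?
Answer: -14/25089 ≈ -0.00055801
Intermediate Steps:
F(P, G) = 3 - G
u(q, R) = -7/2 (u(q, R) = -((3 - 1*(-4)) + 0*1)/2 = -((3 + 4) + 0)/2 = -(7 + 0)/2 = -½*7 = -7/2)
-8*u(16, -3)/(-50178) = -8*(-7/2)/(-50178) = -(-28)*(-1)/50178 = -1*14/25089 = -14/25089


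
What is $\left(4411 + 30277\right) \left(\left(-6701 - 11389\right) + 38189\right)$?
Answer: $697194112$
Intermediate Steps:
$\left(4411 + 30277\right) \left(\left(-6701 - 11389\right) + 38189\right) = 34688 \left(\left(-6701 - 11389\right) + 38189\right) = 34688 \left(-18090 + 38189\right) = 34688 \cdot 20099 = 697194112$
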